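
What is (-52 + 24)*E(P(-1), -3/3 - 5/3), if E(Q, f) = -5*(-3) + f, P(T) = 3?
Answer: -1036/3 ≈ -345.33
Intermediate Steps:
E(Q, f) = 15 + f
(-52 + 24)*E(P(-1), -3/3 - 5/3) = (-52 + 24)*(15 + (-3/3 - 5/3)) = -28*(15 + (-3*1/3 - 5*1/3)) = -28*(15 + (-1 - 5/3)) = -28*(15 - 8/3) = -28*37/3 = -1036/3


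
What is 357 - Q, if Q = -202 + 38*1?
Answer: 521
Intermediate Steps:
Q = -164 (Q = -202 + 38 = -164)
357 - Q = 357 - 1*(-164) = 357 + 164 = 521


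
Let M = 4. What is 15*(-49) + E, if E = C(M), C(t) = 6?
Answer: -729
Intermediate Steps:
E = 6
15*(-49) + E = 15*(-49) + 6 = -735 + 6 = -729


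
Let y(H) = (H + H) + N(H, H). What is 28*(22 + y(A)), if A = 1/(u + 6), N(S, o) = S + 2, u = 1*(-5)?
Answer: 756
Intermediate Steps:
u = -5
N(S, o) = 2 + S
A = 1 (A = 1/(-5 + 6) = 1/1 = 1)
y(H) = 2 + 3*H (y(H) = (H + H) + (2 + H) = 2*H + (2 + H) = 2 + 3*H)
28*(22 + y(A)) = 28*(22 + (2 + 3*1)) = 28*(22 + (2 + 3)) = 28*(22 + 5) = 28*27 = 756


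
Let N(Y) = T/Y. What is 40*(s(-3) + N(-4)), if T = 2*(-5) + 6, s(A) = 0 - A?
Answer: 160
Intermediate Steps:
s(A) = -A
T = -4 (T = -10 + 6 = -4)
N(Y) = -4/Y
40*(s(-3) + N(-4)) = 40*(-1*(-3) - 4/(-4)) = 40*(3 - 4*(-1/4)) = 40*(3 + 1) = 40*4 = 160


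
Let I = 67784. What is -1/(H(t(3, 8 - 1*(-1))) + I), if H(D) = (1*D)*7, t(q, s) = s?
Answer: -1/67847 ≈ -1.4739e-5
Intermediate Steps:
H(D) = 7*D (H(D) = D*7 = 7*D)
-1/(H(t(3, 8 - 1*(-1))) + I) = -1/(7*(8 - 1*(-1)) + 67784) = -1/(7*(8 + 1) + 67784) = -1/(7*9 + 67784) = -1/(63 + 67784) = -1/67847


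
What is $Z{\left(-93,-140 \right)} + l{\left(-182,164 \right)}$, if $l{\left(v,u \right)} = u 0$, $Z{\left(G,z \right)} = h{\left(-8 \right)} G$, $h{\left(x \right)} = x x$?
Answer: $-5952$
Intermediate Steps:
$h{\left(x \right)} = x^{2}$
$Z{\left(G,z \right)} = 64 G$ ($Z{\left(G,z \right)} = \left(-8\right)^{2} G = 64 G$)
$l{\left(v,u \right)} = 0$
$Z{\left(-93,-140 \right)} + l{\left(-182,164 \right)} = 64 \left(-93\right) + 0 = -5952 + 0 = -5952$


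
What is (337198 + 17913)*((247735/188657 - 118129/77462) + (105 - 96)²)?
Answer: 5444810047245453/189788942 ≈ 2.8689e+7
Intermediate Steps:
(337198 + 17913)*((247735/188657 - 118129/77462) + (105 - 96)²) = 355111*((247735*(1/188657) - 118129*1/77462) + 9²) = 355111*((247735/188657 - 10739/7042) + 81) = 355111*(-40205379/189788942 + 81) = 355111*(15332698923/189788942) = 5444810047245453/189788942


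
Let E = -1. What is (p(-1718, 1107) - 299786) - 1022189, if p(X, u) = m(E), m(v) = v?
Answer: -1321976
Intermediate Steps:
p(X, u) = -1
(p(-1718, 1107) - 299786) - 1022189 = (-1 - 299786) - 1022189 = -299787 - 1022189 = -1321976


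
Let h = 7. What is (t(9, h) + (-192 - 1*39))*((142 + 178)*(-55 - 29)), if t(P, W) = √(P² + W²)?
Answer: 6209280 - 26880*√130 ≈ 5.9028e+6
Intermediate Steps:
(t(9, h) + (-192 - 1*39))*((142 + 178)*(-55 - 29)) = (√(9² + 7²) + (-192 - 1*39))*((142 + 178)*(-55 - 29)) = (√(81 + 49) + (-192 - 39))*(320*(-84)) = (√130 - 231)*(-26880) = (-231 + √130)*(-26880) = 6209280 - 26880*√130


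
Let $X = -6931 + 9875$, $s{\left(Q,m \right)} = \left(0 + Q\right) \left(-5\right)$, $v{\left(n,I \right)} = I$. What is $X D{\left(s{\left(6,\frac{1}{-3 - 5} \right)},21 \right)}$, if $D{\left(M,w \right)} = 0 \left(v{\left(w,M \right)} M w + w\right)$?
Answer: $0$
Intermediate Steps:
$s{\left(Q,m \right)} = - 5 Q$ ($s{\left(Q,m \right)} = Q \left(-5\right) = - 5 Q$)
$D{\left(M,w \right)} = 0$ ($D{\left(M,w \right)} = 0 \left(M M w + w\right) = 0 \left(M^{2} w + w\right) = 0 \left(w M^{2} + w\right) = 0 \left(w + w M^{2}\right) = 0$)
$X = 2944$
$X D{\left(s{\left(6,\frac{1}{-3 - 5} \right)},21 \right)} = 2944 \cdot 0 = 0$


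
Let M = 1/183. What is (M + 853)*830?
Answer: 129563000/183 ≈ 7.0799e+5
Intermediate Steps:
M = 1/183 ≈ 0.0054645
(M + 853)*830 = (1/183 + 853)*830 = (156100/183)*830 = 129563000/183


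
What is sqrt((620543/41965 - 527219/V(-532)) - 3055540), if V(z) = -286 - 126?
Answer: 3*I*sqrt(4277488852062055)/112270 ≈ 1747.6*I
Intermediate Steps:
V(z) = -412
sqrt((620543/41965 - 527219/V(-532)) - 3055540) = sqrt((620543/41965 - 527219/(-412)) - 3055540) = sqrt((620543*(1/41965) - 527219*(-1/412)) - 3055540) = sqrt((8059/545 + 527219/412) - 3055540) = sqrt(290654663/224540 - 3055540) = sqrt(-685800296937/224540) = 3*I*sqrt(4277488852062055)/112270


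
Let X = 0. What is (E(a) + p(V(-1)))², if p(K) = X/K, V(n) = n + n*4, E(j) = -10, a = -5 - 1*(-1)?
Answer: 100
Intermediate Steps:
a = -4 (a = -5 + 1 = -4)
V(n) = 5*n (V(n) = n + 4*n = 5*n)
p(K) = 0 (p(K) = 0/K = 0)
(E(a) + p(V(-1)))² = (-10 + 0)² = (-10)² = 100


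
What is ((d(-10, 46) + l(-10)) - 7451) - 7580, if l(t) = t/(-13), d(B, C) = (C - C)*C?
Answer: -195393/13 ≈ -15030.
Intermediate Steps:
d(B, C) = 0 (d(B, C) = 0*C = 0)
l(t) = -t/13 (l(t) = t*(-1/13) = -t/13)
((d(-10, 46) + l(-10)) - 7451) - 7580 = ((0 - 1/13*(-10)) - 7451) - 7580 = ((0 + 10/13) - 7451) - 7580 = (10/13 - 7451) - 7580 = -96853/13 - 7580 = -195393/13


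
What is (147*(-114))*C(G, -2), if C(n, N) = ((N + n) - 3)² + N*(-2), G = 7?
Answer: -134064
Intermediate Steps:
C(n, N) = (-3 + N + n)² - 2*N
(147*(-114))*C(G, -2) = (147*(-114))*((-3 - 2 + 7)² - 2*(-2)) = -16758*(2² + 4) = -16758*(4 + 4) = -16758*8 = -134064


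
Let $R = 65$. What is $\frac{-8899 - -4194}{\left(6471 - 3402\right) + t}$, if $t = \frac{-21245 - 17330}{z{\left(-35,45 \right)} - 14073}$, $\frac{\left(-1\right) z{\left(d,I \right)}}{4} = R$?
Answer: $- \frac{67436765}{44026552} \approx -1.5317$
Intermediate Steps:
$z{\left(d,I \right)} = -260$ ($z{\left(d,I \right)} = \left(-4\right) 65 = -260$)
$t = \frac{38575}{14333}$ ($t = \frac{-21245 - 17330}{-260 - 14073} = - \frac{38575}{-14333} = \left(-38575\right) \left(- \frac{1}{14333}\right) = \frac{38575}{14333} \approx 2.6913$)
$\frac{-8899 - -4194}{\left(6471 - 3402\right) + t} = \frac{-8899 - -4194}{\left(6471 - 3402\right) + \frac{38575}{14333}} = \frac{-8899 + 4194}{\left(6471 - 3402\right) + \frac{38575}{14333}} = - \frac{4705}{3069 + \frac{38575}{14333}} = - \frac{4705}{\frac{44026552}{14333}} = \left(-4705\right) \frac{14333}{44026552} = - \frac{67436765}{44026552}$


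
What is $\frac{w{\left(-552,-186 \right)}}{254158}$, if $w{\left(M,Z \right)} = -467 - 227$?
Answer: $- \frac{347}{127079} \approx -0.0027306$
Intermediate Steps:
$w{\left(M,Z \right)} = -694$ ($w{\left(M,Z \right)} = -467 - 227 = -694$)
$\frac{w{\left(-552,-186 \right)}}{254158} = - \frac{694}{254158} = \left(-694\right) \frac{1}{254158} = - \frac{347}{127079}$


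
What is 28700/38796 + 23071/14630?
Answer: 328735879/141896370 ≈ 2.3167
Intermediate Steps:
28700/38796 + 23071/14630 = 28700*(1/38796) + 23071*(1/14630) = 7175/9699 + 23071/14630 = 328735879/141896370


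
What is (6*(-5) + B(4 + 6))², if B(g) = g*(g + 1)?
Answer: 6400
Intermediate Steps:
B(g) = g*(1 + g)
(6*(-5) + B(4 + 6))² = (6*(-5) + (4 + 6)*(1 + (4 + 6)))² = (-30 + 10*(1 + 10))² = (-30 + 10*11)² = (-30 + 110)² = 80² = 6400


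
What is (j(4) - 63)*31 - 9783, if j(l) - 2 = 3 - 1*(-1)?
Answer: -11550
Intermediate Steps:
j(l) = 6 (j(l) = 2 + (3 - 1*(-1)) = 2 + (3 + 1) = 2 + 4 = 6)
(j(4) - 63)*31 - 9783 = (6 - 63)*31 - 9783 = -57*31 - 9783 = -1767 - 9783 = -11550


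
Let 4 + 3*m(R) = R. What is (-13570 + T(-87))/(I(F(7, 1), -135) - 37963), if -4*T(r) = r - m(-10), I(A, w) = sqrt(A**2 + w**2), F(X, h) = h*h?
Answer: 6172518059/17294053716 + 162593*sqrt(18226)/17294053716 ≈ 0.35818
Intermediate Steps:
F(X, h) = h**2
m(R) = -4/3 + R/3
T(r) = -7/6 - r/4 (T(r) = -(r - (-4/3 + (1/3)*(-10)))/4 = -(r - (-4/3 - 10/3))/4 = -(r - 1*(-14/3))/4 = -(r + 14/3)/4 = -(14/3 + r)/4 = -7/6 - r/4)
(-13570 + T(-87))/(I(F(7, 1), -135) - 37963) = (-13570 + (-7/6 - 1/4*(-87)))/(sqrt((1**2)**2 + (-135)**2) - 37963) = (-13570 + (-7/6 + 87/4))/(sqrt(1**2 + 18225) - 37963) = (-13570 + 247/12)/(sqrt(1 + 18225) - 37963) = -162593/(12*(sqrt(18226) - 37963)) = -162593/(12*(-37963 + sqrt(18226)))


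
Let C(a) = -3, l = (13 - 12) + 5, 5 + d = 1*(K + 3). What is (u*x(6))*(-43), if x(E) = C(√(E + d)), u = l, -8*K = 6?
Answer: 774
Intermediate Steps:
K = -¾ (K = -⅛*6 = -¾ ≈ -0.75000)
d = -11/4 (d = -5 + 1*(-¾ + 3) = -5 + 1*(9/4) = -5 + 9/4 = -11/4 ≈ -2.7500)
l = 6 (l = 1 + 5 = 6)
u = 6
x(E) = -3
(u*x(6))*(-43) = (6*(-3))*(-43) = -18*(-43) = 774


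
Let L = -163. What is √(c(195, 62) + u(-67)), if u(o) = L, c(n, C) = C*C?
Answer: 3*√409 ≈ 60.671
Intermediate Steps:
c(n, C) = C²
u(o) = -163
√(c(195, 62) + u(-67)) = √(62² - 163) = √(3844 - 163) = √3681 = 3*√409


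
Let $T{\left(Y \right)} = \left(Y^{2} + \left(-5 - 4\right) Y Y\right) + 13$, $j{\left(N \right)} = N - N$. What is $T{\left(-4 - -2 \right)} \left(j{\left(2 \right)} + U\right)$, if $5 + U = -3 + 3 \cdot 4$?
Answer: $-76$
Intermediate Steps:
$j{\left(N \right)} = 0$
$U = 4$ ($U = -5 + \left(-3 + 3 \cdot 4\right) = -5 + \left(-3 + 12\right) = -5 + 9 = 4$)
$T{\left(Y \right)} = 13 - 8 Y^{2}$ ($T{\left(Y \right)} = \left(Y^{2} + - 9 Y Y\right) + 13 = \left(Y^{2} - 9 Y^{2}\right) + 13 = - 8 Y^{2} + 13 = 13 - 8 Y^{2}$)
$T{\left(-4 - -2 \right)} \left(j{\left(2 \right)} + U\right) = \left(13 - 8 \left(-4 - -2\right)^{2}\right) \left(0 + 4\right) = \left(13 - 8 \left(-4 + 2\right)^{2}\right) 4 = \left(13 - 8 \left(-2\right)^{2}\right) 4 = \left(13 - 32\right) 4 = \left(-19\right) 4 = -76$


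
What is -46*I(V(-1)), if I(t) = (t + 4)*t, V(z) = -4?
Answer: 0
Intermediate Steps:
I(t) = t*(4 + t) (I(t) = (4 + t)*t = t*(4 + t))
-46*I(V(-1)) = -(-184)*(4 - 4) = -(-184)*0 = -46*0 = 0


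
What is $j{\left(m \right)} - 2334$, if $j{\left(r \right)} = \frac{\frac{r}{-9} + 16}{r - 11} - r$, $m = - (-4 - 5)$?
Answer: $- \frac{4701}{2} \approx -2350.5$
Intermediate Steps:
$m = 9$ ($m = \left(-1\right) \left(-9\right) = 9$)
$j{\left(r \right)} = - r + \frac{16 - \frac{r}{9}}{-11 + r}$ ($j{\left(r \right)} = \frac{r \left(- \frac{1}{9}\right) + 16}{-11 + r} - r = \frac{- \frac{r}{9} + 16}{-11 + r} - r = \frac{16 - \frac{r}{9}}{-11 + r} - r = - r + \frac{16 - \frac{r}{9}}{-11 + r}$)
$j{\left(m \right)} - 2334 = \frac{16 - 9^{2} + \frac{98}{9} \cdot 9}{-11 + 9} - 2334 = \frac{16 - 81 + 98}{-2} - 2334 = - \frac{16 - 81 + 98}{2} - 2334 = \left(- \frac{1}{2}\right) 33 - 2334 = - \frac{33}{2} - 2334 = - \frac{4701}{2}$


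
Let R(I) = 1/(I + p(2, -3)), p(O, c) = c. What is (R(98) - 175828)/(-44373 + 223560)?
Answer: -16703659/17022765 ≈ -0.98125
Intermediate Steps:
R(I) = 1/(-3 + I) (R(I) = 1/(I - 3) = 1/(-3 + I))
(R(98) - 175828)/(-44373 + 223560) = (1/(-3 + 98) - 175828)/(-44373 + 223560) = (1/95 - 175828)/179187 = (1/95 - 175828)*(1/179187) = -16703659/95*1/179187 = -16703659/17022765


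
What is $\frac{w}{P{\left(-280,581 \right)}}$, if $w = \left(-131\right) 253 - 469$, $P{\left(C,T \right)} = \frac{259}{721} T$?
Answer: $- \frac{3462036}{21497} \approx -161.05$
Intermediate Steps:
$P{\left(C,T \right)} = \frac{37 T}{103}$ ($P{\left(C,T \right)} = 259 \cdot \frac{1}{721} T = \frac{37 T}{103}$)
$w = -33612$ ($w = -33143 - 469 = -33612$)
$\frac{w}{P{\left(-280,581 \right)}} = - \frac{33612}{\frac{37}{103} \cdot 581} = - \frac{33612}{\frac{21497}{103}} = \left(-33612\right) \frac{103}{21497} = - \frac{3462036}{21497}$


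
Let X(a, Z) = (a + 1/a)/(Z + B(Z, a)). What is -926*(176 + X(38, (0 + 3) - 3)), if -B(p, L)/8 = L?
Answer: -940680341/5776 ≈ -1.6286e+5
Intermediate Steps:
B(p, L) = -8*L
X(a, Z) = (a + 1/a)/(Z - 8*a)
-926*(176 + X(38, (0 + 3) - 3)) = -926*(176 + (1 + 38**2)/(38*(((0 + 3) - 3) - 8*38))) = -926*(176 + (1 + 1444)/(38*((3 - 3) - 304))) = -926*(176 + (1/38)*1445/(0 - 304)) = -926*(176 + (1/38)*1445/(-304)) = -926*(176 + (1/38)*(-1/304)*1445) = -926*(176 - 1445/11552) = -926*2031707/11552 = -940680341/5776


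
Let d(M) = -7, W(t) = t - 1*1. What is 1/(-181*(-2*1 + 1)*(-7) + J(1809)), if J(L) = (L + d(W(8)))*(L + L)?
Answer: 1/6518369 ≈ 1.5341e-7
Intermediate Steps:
W(t) = -1 + t (W(t) = t - 1 = -1 + t)
J(L) = 2*L*(-7 + L) (J(L) = (L - 7)*(L + L) = (-7 + L)*(2*L) = 2*L*(-7 + L))
1/(-181*(-2*1 + 1)*(-7) + J(1809)) = 1/(-181*(-2*1 + 1)*(-7) + 2*1809*(-7 + 1809)) = 1/(-181*(-2 + 1)*(-7) + 2*1809*1802) = 1/(-(-181)*(-7) + 6519636) = 1/(-181*7 + 6519636) = 1/(-1267 + 6519636) = 1/6518369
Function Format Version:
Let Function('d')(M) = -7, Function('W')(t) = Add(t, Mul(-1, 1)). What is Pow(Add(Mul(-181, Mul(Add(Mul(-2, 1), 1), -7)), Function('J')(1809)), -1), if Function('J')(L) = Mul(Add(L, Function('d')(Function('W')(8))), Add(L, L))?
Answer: Rational(1, 6518369) ≈ 1.5341e-7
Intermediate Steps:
Function('W')(t) = Add(-1, t) (Function('W')(t) = Add(t, -1) = Add(-1, t))
Function('J')(L) = Mul(2, L, Add(-7, L)) (Function('J')(L) = Mul(Add(L, -7), Add(L, L)) = Mul(Add(-7, L), Mul(2, L)) = Mul(2, L, Add(-7, L)))
Pow(Add(Mul(-181, Mul(Add(Mul(-2, 1), 1), -7)), Function('J')(1809)), -1) = Pow(Add(Mul(-181, Mul(Add(Mul(-2, 1), 1), -7)), Mul(2, 1809, Add(-7, 1809))), -1) = Pow(Add(Mul(-181, Mul(Add(-2, 1), -7)), Mul(2, 1809, 1802)), -1) = Pow(Add(Mul(-181, Mul(-1, -7)), 6519636), -1) = Pow(Add(Mul(-181, 7), 6519636), -1) = Pow(Add(-1267, 6519636), -1) = Pow(6518369, -1) = Rational(1, 6518369)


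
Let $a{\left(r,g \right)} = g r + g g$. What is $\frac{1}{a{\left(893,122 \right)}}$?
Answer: $\frac{1}{123830} \approx 8.0756 \cdot 10^{-6}$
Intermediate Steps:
$a{\left(r,g \right)} = g^{2} + g r$ ($a{\left(r,g \right)} = g r + g^{2} = g^{2} + g r$)
$\frac{1}{a{\left(893,122 \right)}} = \frac{1}{122 \left(122 + 893\right)} = \frac{1}{122 \cdot 1015} = \frac{1}{123830}$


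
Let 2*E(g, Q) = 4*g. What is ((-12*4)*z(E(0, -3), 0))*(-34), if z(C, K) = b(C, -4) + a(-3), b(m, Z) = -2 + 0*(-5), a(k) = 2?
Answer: 0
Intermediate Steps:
E(g, Q) = 2*g (E(g, Q) = (4*g)/2 = 2*g)
b(m, Z) = -2 (b(m, Z) = -2 + 0 = -2)
z(C, K) = 0 (z(C, K) = -2 + 2 = 0)
((-12*4)*z(E(0, -3), 0))*(-34) = (-12*4*0)*(-34) = -48*0*(-34) = 0*(-34) = 0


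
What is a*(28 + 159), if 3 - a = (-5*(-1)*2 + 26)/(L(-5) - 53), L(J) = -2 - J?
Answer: 17391/25 ≈ 695.64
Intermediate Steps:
a = 93/25 (a = 3 - (-5*(-1)*2 + 26)/((-2 - 1*(-5)) - 53) = 3 - (5*2 + 26)/((-2 + 5) - 53) = 3 - (10 + 26)/(3 - 53) = 3 - 36/(-50) = 3 - 36*(-1)/50 = 3 - 1*(-18/25) = 3 + 18/25 = 93/25 ≈ 3.7200)
a*(28 + 159) = 93*(28 + 159)/25 = (93/25)*187 = 17391/25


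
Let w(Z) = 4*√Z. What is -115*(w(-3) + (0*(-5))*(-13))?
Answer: -460*I*√3 ≈ -796.74*I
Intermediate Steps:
-115*(w(-3) + (0*(-5))*(-13)) = -115*(4*√(-3) + (0*(-5))*(-13)) = -115*(4*(I*√3) + 0*(-13)) = -115*(4*I*√3 + 0) = -460*I*√3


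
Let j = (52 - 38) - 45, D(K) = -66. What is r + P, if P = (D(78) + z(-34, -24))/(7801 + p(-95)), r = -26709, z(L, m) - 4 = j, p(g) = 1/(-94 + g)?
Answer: -39379446669/1474388 ≈ -26709.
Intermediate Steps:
j = -31 (j = 14 - 45 = -31)
z(L, m) = -27 (z(L, m) = 4 - 31 = -27)
P = -17577/1474388 (P = (-66 - 27)/(7801 + 1/(-94 - 95)) = -93/(7801 + 1/(-189)) = -93/(7801 - 1/189) = -93/1474388/189 = -93*189/1474388 = -17577/1474388 ≈ -0.011922)
r + P = -26709 - 17577/1474388 = -39379446669/1474388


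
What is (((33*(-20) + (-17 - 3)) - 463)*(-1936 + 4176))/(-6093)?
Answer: 284480/677 ≈ 420.21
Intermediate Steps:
(((33*(-20) + (-17 - 3)) - 463)*(-1936 + 4176))/(-6093) = (((-660 - 20) - 463)*2240)*(-1/6093) = ((-680 - 463)*2240)*(-1/6093) = -1143*2240*(-1/6093) = -2560320*(-1/6093) = 284480/677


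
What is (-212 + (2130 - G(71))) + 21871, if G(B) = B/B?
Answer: 23788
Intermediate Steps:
G(B) = 1
(-212 + (2130 - G(71))) + 21871 = (-212 + (2130 - 1*1)) + 21871 = (-212 + (2130 - 1)) + 21871 = (-212 + 2129) + 21871 = 1917 + 21871 = 23788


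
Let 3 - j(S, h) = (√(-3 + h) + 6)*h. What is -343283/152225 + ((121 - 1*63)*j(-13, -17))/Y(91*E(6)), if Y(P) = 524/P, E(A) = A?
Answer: 126497389052/19941475 + 269178*I*√5/131 ≈ 6343.4 + 4594.7*I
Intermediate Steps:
j(S, h) = 3 - h*(6 + √(-3 + h)) (j(S, h) = 3 - (√(-3 + h) + 6)*h = 3 - (6 + √(-3 + h))*h = 3 - h*(6 + √(-3 + h)))
-343283/152225 + ((121 - 1*63)*j(-13, -17))/Y(91*E(6)) = -343283/152225 + ((121 - 1*63)*(3 - 6*(-17) - 1*(-17)*√(-3 - 17)))/((524/((91*6)))) = -343283*1/152225 + ((121 - 63)*(3 + 102 - 1*(-17)*√(-20)))/((524/546)) = -343283/152225 + (58*(3 + 102 - 1*(-17)*2*I*√5))/((524*(1/546))) = -343283/152225 + (58*(3 + 102 + 34*I*√5))/(262/273) = -343283/152225 + (58*(105 + 34*I*√5))*(273/262) = -343283/152225 + (6090 + 1972*I*√5)*(273/262) = -343283/152225 + (831285/131 + 269178*I*√5/131) = 126497389052/19941475 + 269178*I*√5/131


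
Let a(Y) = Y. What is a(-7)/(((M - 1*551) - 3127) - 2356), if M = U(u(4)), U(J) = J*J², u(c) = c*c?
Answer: 7/1938 ≈ 0.0036120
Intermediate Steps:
u(c) = c²
U(J) = J³
M = 4096 (M = (4²)³ = 16³ = 4096)
a(-7)/(((M - 1*551) - 3127) - 2356) = -7/(((4096 - 1*551) - 3127) - 2356) = -7/(((4096 - 551) - 3127) - 2356) = -7/((3545 - 3127) - 2356) = -7/(418 - 2356) = -7/(-1938) = -7*(-1/1938) = 7/1938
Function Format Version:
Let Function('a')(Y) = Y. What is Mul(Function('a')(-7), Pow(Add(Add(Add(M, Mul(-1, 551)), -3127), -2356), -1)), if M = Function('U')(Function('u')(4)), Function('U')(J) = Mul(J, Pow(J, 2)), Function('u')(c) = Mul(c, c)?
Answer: Rational(7, 1938) ≈ 0.0036120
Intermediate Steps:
Function('u')(c) = Pow(c, 2)
Function('U')(J) = Pow(J, 3)
M = 4096 (M = Pow(Pow(4, 2), 3) = Pow(16, 3) = 4096)
Mul(Function('a')(-7), Pow(Add(Add(Add(M, Mul(-1, 551)), -3127), -2356), -1)) = Mul(-7, Pow(Add(Add(Add(4096, Mul(-1, 551)), -3127), -2356), -1)) = Mul(-7, Pow(Add(Add(Add(4096, -551), -3127), -2356), -1)) = Mul(-7, Pow(Add(Add(3545, -3127), -2356), -1)) = Mul(-7, Pow(Add(418, -2356), -1)) = Mul(-7, Pow(-1938, -1)) = Mul(-7, Rational(-1, 1938)) = Rational(7, 1938)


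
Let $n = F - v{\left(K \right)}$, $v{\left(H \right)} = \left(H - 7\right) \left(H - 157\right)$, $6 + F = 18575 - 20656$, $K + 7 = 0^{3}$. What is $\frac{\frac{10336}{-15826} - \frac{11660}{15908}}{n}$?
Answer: $\frac{1063891}{3364219863} \approx 0.00031624$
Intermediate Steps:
$K = -7$ ($K = -7 + 0^{3} = -7 + 0 = -7$)
$F = -2087$ ($F = -6 + \left(18575 - 20656\right) = -6 - 2081 = -2087$)
$v{\left(H \right)} = \left(-157 + H\right) \left(-7 + H\right)$ ($v{\left(H \right)} = \left(-7 + H\right) \left(-157 + H\right) = \left(-157 + H\right) \left(-7 + H\right)$)
$n = -4383$ ($n = -2087 - \left(1099 + \left(-7\right)^{2} - -1148\right) = -2087 - \left(1099 + 49 + 1148\right) = -2087 - 2296 = -4383$)
$\frac{\frac{10336}{-15826} - \frac{11660}{15908}}{n} = \frac{\frac{10336}{-15826} - \frac{11660}{15908}}{-4383} = \left(10336 \left(- \frac{1}{15826}\right) - \frac{2915}{3977}\right) \left(- \frac{1}{4383}\right) = \left(- \frac{5168}{7913} - \frac{2915}{3977}\right) \left(- \frac{1}{4383}\right) = \left(- \frac{1063891}{767561}\right) \left(- \frac{1}{4383}\right) = \frac{1063891}{3364219863}$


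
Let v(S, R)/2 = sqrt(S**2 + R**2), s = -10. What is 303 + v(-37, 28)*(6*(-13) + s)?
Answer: 303 - 176*sqrt(2153) ≈ -7863.5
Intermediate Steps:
v(S, R) = 2*sqrt(R**2 + S**2) (v(S, R) = 2*sqrt(S**2 + R**2) = 2*sqrt(R**2 + S**2))
303 + v(-37, 28)*(6*(-13) + s) = 303 + (2*sqrt(28**2 + (-37)**2))*(6*(-13) - 10) = 303 + (2*sqrt(784 + 1369))*(-78 - 10) = 303 + (2*sqrt(2153))*(-88) = 303 - 176*sqrt(2153)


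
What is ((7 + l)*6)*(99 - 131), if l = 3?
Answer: -1920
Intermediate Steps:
((7 + l)*6)*(99 - 131) = ((7 + 3)*6)*(99 - 131) = (10*6)*(-32) = 60*(-32) = -1920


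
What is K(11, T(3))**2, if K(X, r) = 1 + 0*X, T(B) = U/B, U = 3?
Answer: 1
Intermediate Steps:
T(B) = 3/B
K(X, r) = 1 (K(X, r) = 1 + 0 = 1)
K(11, T(3))**2 = 1**2 = 1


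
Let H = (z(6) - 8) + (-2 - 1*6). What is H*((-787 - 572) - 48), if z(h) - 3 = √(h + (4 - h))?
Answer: 15477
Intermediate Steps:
z(h) = 5 (z(h) = 3 + √(h + (4 - h)) = 3 + √4 = 3 + 2 = 5)
H = -11 (H = (5 - 8) + (-2 - 1*6) = -3 + (-2 - 6) = -3 - 8 = -11)
H*((-787 - 572) - 48) = -11*((-787 - 572) - 48) = -11*(-1359 - 48) = -11*(-1407) = 15477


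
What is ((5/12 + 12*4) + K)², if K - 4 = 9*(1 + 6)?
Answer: 1918225/144 ≈ 13321.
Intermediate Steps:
K = 67 (K = 4 + 9*(1 + 6) = 4 + 9*7 = 4 + 63 = 67)
((5/12 + 12*4) + K)² = ((5/12 + 12*4) + 67)² = ((5*(1/12) + 48) + 67)² = ((5/12 + 48) + 67)² = (581/12 + 67)² = (1385/12)² = 1918225/144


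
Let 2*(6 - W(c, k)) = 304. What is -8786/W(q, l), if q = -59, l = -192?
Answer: 4393/73 ≈ 60.178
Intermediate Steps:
W(c, k) = -146 (W(c, k) = 6 - ½*304 = 6 - 152 = -146)
-8786/W(q, l) = -8786/(-146) = -8786*(-1/146) = 4393/73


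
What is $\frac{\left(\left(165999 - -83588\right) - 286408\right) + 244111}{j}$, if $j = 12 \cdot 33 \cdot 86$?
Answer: $\frac{103645}{17028} \approx 6.0867$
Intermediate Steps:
$j = 34056$ ($j = 396 \cdot 86 = 34056$)
$\frac{\left(\left(165999 - -83588\right) - 286408\right) + 244111}{j} = \frac{\left(\left(165999 - -83588\right) - 286408\right) + 244111}{34056} = \left(\left(\left(165999 + 83588\right) - 286408\right) + 244111\right) \frac{1}{34056} = \left(\left(249587 - 286408\right) + 244111\right) \frac{1}{34056} = \left(-36821 + 244111\right) \frac{1}{34056} = 207290 \cdot \frac{1}{34056} = \frac{103645}{17028}$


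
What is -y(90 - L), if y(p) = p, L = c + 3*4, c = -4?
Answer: -82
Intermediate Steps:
L = 8 (L = -4 + 3*4 = -4 + 12 = 8)
-y(90 - L) = -(90 - 1*8) = -(90 - 8) = -1*82 = -82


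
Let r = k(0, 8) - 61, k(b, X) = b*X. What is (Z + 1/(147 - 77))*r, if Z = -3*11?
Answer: 140849/70 ≈ 2012.1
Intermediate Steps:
k(b, X) = X*b
Z = -33
r = -61 (r = 8*0 - 61 = 0 - 61 = -61)
(Z + 1/(147 - 77))*r = (-33 + 1/(147 - 77))*(-61) = (-33 + 1/70)*(-61) = -2309/70*(-61) = 140849/70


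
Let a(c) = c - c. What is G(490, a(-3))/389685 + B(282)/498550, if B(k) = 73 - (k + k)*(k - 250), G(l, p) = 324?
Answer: -91240769/2590366090 ≈ -0.035223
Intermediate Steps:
a(c) = 0
B(k) = 73 - 2*k*(-250 + k)
G(490, a(-3))/389685 + B(282)/498550 = 324/389685 + (73 - 2*282² + 500*282)/498550 = 324*(1/389685) + (73 - 2*79524 + 141000)*(1/498550) = 108/129895 + (73 - 159048 + 141000)*(1/498550) = 108/129895 - 17975*1/498550 = 108/129895 - 719/19942 = -91240769/2590366090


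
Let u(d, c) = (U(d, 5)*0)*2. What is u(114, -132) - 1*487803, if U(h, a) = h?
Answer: -487803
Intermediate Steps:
u(d, c) = 0 (u(d, c) = (d*0)*2 = 0*2 = 0)
u(114, -132) - 1*487803 = 0 - 1*487803 = 0 - 487803 = -487803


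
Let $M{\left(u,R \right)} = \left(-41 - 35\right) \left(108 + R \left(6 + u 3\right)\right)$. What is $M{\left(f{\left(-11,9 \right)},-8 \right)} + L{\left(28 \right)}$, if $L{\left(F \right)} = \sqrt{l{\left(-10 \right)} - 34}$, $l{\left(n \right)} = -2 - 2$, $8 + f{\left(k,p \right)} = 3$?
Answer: $-13680 + i \sqrt{38} \approx -13680.0 + 6.1644 i$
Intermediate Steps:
$f{\left(k,p \right)} = -5$ ($f{\left(k,p \right)} = -8 + 3 = -5$)
$l{\left(n \right)} = -4$
$L{\left(F \right)} = i \sqrt{38}$ ($L{\left(F \right)} = \sqrt{-4 - 34} = \sqrt{-38} = i \sqrt{38}$)
$M{\left(u,R \right)} = -8208 - 76 R \left(6 + 3 u\right)$ ($M{\left(u,R \right)} = - 76 \left(108 + R \left(6 + 3 u\right)\right) = -8208 - 76 R \left(6 + 3 u\right)$)
$M{\left(f{\left(-11,9 \right)},-8 \right)} + L{\left(28 \right)} = \left(-8208 - -3648 - \left(-1824\right) \left(-5\right)\right) + i \sqrt{38} = \left(-8208 + 3648 - 9120\right) + i \sqrt{38} = -13680 + i \sqrt{38}$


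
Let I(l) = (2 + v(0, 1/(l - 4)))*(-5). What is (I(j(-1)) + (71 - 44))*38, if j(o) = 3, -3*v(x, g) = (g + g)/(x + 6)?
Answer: 5624/9 ≈ 624.89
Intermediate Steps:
v(x, g) = -2*g/(3*(6 + x)) (v(x, g) = -(g + g)/(3*(x + 6)) = -2*g/(3*(6 + x)))
I(l) = -10 + 5/(9*(-4 + l)) (I(l) = (2 - 2/((l - 4)*(18 + 3*0)))*(-5) = (2 - 2/((-4 + l)*(18 + 0)))*(-5) = (2 - 2/((-4 + l)*18))*(-5) = (2 - 2*1/18/(-4 + l))*(-5) = (2 - 1/(9*(-4 + l)))*(-5) = -10 + 5/(9*(-4 + l)))
(I(j(-1)) + (71 - 44))*38 = (5*(73 - 18*3)/(9*(-4 + 3)) + (71 - 44))*38 = ((5/9)*(73 - 54)/(-1) + 27)*38 = ((5/9)*(-1)*19 + 27)*38 = (-95/9 + 27)*38 = (148/9)*38 = 5624/9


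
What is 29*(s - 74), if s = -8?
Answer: -2378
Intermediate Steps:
29*(s - 74) = 29*(-8 - 74) = 29*(-82) = -2378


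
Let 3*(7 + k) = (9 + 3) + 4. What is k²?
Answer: 25/9 ≈ 2.7778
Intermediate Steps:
k = -5/3 (k = -7 + ((9 + 3) + 4)/3 = -7 + (12 + 4)/3 = -7 + (⅓)*16 = -7 + 16/3 = -5/3 ≈ -1.6667)
k² = (-5/3)² = 25/9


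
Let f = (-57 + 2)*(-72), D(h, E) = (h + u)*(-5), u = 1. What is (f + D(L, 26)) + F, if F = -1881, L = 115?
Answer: 1499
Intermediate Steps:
D(h, E) = -5 - 5*h (D(h, E) = (h + 1)*(-5) = (1 + h)*(-5) = -5 - 5*h)
f = 3960 (f = -55*(-72) = 3960)
(f + D(L, 26)) + F = (3960 + (-5 - 5*115)) - 1881 = (3960 + (-5 - 575)) - 1881 = (3960 - 580) - 1881 = 3380 - 1881 = 1499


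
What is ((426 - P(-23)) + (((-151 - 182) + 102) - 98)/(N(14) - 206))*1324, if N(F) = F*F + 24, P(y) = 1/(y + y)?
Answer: 12257592/23 ≈ 5.3294e+5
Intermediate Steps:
P(y) = 1/(2*y)
N(F) = 24 + F² (N(F) = F² + 24 = 24 + F²)
((426 - P(-23)) + (((-151 - 182) + 102) - 98)/(N(14) - 206))*1324 = ((426 - 1/(2*(-23))) + (((-151 - 182) + 102) - 98)/((24 + 14²) - 206))*1324 = ((426 - (-1)/(2*23)) + ((-333 + 102) - 98)/((24 + 196) - 206))*1324 = ((426 - 1*(-1/46)) + (-231 - 98)/(220 - 206))*1324 = ((426 + 1/46) - 329/14)*1324 = (19597/46 - 329*1/14)*1324 = (19597/46 - 47/2)*1324 = (9258/23)*1324 = 12257592/23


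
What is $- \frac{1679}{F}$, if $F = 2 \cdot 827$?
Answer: $- \frac{1679}{1654} \approx -1.0151$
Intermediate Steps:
$F = 1654$
$- \frac{1679}{F} = - \frac{1679}{1654}$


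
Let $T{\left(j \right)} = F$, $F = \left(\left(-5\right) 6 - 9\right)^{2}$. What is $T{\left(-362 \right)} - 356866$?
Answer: $-355345$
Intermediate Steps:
$F = 1521$ ($F = \left(-30 - 9\right)^{2} = \left(-39\right)^{2} = 1521$)
$T{\left(j \right)} = 1521$
$T{\left(-362 \right)} - 356866 = 1521 - 356866 = -355345$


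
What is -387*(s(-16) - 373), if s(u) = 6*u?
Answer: 181503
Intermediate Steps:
-387*(s(-16) - 373) = -387*(6*(-16) - 373) = -387*(-96 - 373) = -387*(-469) = 181503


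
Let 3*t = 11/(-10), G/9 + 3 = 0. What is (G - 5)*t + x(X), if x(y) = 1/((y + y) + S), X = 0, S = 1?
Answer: 191/15 ≈ 12.733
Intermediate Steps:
G = -27 (G = -27 + 9*0 = -27 + 0 = -27)
x(y) = 1/(1 + 2*y) (x(y) = 1/((y + y) + 1) = 1/(2*y + 1) = 1/(1 + 2*y))
t = -11/30 (t = (11/(-10))/3 = (11*(-1/10))/3 = (1/3)*(-11/10) = -11/30 ≈ -0.36667)
(G - 5)*t + x(X) = (-27 - 5)*(-11/30) + 1/(1 + 2*0) = -32*(-11/30) + 1/(1 + 0) = 176/15 + 1/1 = 176/15 + 1 = 191/15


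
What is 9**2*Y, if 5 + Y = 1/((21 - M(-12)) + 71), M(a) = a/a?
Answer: -36774/91 ≈ -404.11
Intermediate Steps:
M(a) = 1
Y = -454/91 (Y = -5 + 1/((21 - 1*1) + 71) = -5 + 1/((21 - 1) + 71) = -5 + 1/(20 + 71) = -5 + 1/91 = -454/91 ≈ -4.9890)
9**2*Y = 9**2*(-454/91) = 81*(-454/91) = -36774/91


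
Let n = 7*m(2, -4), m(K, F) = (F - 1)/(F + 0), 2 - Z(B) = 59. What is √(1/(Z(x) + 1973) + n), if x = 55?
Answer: √8030914/958 ≈ 2.9581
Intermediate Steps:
Z(B) = -57 (Z(B) = 2 - 1*59 = 2 - 59 = -57)
m(K, F) = (-1 + F)/F
n = 35/4 (n = 7*((-1 - 4)/(-4)) = 7*(-¼*(-5)) = 7*(5/4) = 35/4 ≈ 8.7500)
√(1/(Z(x) + 1973) + n) = √(1/(-57 + 1973) + 35/4) = √(1/1916 + 35/4) = √(8383/958) = √8030914/958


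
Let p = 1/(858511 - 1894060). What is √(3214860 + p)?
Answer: √383054759534531479/345183 ≈ 1793.0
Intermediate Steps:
p = -1/1035549 (p = 1/(-1035549) = -1/1035549 ≈ -9.6567e-7)
√(3214860 + p) = √(3214860 - 1/1035549) = √(3329145058139/1035549) = √383054759534531479/345183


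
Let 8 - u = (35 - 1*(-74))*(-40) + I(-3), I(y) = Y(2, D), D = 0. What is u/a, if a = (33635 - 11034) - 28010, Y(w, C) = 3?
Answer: -485/601 ≈ -0.80699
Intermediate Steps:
I(y) = 3
a = -5409 (a = 22601 - 28010 = -5409)
u = 4365 (u = 8 - ((35 - 1*(-74))*(-40) + 3) = 8 - ((35 + 74)*(-40) + 3) = 8 - (109*(-40) + 3) = 8 - (-4360 + 3) = 8 - 1*(-4357) = 8 + 4357 = 4365)
u/a = 4365/(-5409) = 4365*(-1/5409) = -485/601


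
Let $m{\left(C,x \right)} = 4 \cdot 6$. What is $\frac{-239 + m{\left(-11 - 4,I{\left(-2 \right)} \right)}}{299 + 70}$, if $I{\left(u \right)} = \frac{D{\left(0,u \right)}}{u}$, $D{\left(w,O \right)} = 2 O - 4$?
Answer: $- \frac{215}{369} \approx -0.58266$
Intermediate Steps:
$D{\left(w,O \right)} = -4 + 2 O$
$I{\left(u \right)} = \frac{-4 + 2 u}{u}$
$m{\left(C,x \right)} = 24$
$\frac{-239 + m{\left(-11 - 4,I{\left(-2 \right)} \right)}}{299 + 70} = \frac{-239 + 24}{299 + 70} = - \frac{215}{369}$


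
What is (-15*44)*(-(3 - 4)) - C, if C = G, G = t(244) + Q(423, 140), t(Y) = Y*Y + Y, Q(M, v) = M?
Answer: -60863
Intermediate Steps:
t(Y) = Y + Y**2 (t(Y) = Y**2 + Y = Y + Y**2)
G = 60203 (G = 244*(1 + 244) + 423 = 244*245 + 423 = 59780 + 423 = 60203)
C = 60203
(-15*44)*(-(3 - 4)) - C = (-15*44)*(-(3 - 4)) - 1*60203 = -(-660)*(-1) - 60203 = -660*1 - 60203 = -660 - 60203 = -60863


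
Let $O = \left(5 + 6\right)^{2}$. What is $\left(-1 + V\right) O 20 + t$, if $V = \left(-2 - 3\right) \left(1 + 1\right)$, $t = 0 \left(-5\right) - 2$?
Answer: $-26622$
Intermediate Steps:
$t = -2$ ($t = 0 - 2 = -2$)
$O = 121$ ($O = 11^{2} = 121$)
$V = -10$ ($V = \left(-5\right) 2 = -10$)
$\left(-1 + V\right) O 20 + t = \left(-1 - 10\right) 121 \cdot 20 - 2 = \left(-11\right) 121 \cdot 20 - 2 = \left(-1331\right) 20 - 2 = -26620 - 2 = -26622$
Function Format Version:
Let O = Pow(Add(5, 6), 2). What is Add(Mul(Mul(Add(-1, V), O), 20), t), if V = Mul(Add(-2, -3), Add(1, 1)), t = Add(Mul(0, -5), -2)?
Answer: -26622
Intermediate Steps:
t = -2 (t = Add(0, -2) = -2)
O = 121 (O = Pow(11, 2) = 121)
V = -10 (V = Mul(-5, 2) = -10)
Add(Mul(Mul(Add(-1, V), O), 20), t) = Add(Mul(Mul(Add(-1, -10), 121), 20), -2) = Add(Mul(Mul(-11, 121), 20), -2) = Add(Mul(-1331, 20), -2) = Add(-26620, -2) = -26622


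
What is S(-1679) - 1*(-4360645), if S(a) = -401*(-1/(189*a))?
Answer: 1383767838094/317331 ≈ 4.3606e+6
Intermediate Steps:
S(a) = 401/(189*a) (S(a) = -401*(-1/(189*a)) = -(-401)/(189*a) = 401/(189*a))
S(-1679) - 1*(-4360645) = (401/189)/(-1679) - 1*(-4360645) = (401/189)*(-1/1679) + 4360645 = -401/317331 + 4360645 = 1383767838094/317331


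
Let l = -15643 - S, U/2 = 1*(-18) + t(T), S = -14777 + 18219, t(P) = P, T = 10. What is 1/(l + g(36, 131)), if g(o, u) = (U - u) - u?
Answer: -1/19363 ≈ -5.1645e-5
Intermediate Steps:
S = 3442
U = -16 (U = 2*(1*(-18) + 10) = 2*(-18 + 10) = 2*(-8) = -16)
g(o, u) = -16 - 2*u (g(o, u) = (-16 - u) - u = -16 - 2*u)
l = -19085 (l = -15643 - 1*3442 = -15643 - 3442 = -19085)
1/(l + g(36, 131)) = 1/(-19085 + (-16 - 2*131)) = 1/(-19085 + (-16 - 262)) = 1/(-19085 - 278) = 1/(-19363) = -1/19363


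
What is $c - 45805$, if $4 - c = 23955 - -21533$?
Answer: $-91289$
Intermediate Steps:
$c = -45484$ ($c = 4 - \left(23955 - -21533\right) = 4 - \left(23955 + 21533\right) = 4 - 45488 = -45484$)
$c - 45805 = -45484 - 45805 = -91289$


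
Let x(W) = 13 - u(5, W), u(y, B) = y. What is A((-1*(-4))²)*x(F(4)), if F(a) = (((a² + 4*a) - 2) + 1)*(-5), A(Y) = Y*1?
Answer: 128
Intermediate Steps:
A(Y) = Y
F(a) = 5 - 20*a - 5*a² (F(a) = ((-2 + a² + 4*a) + 1)*(-5) = (-1 + a² + 4*a)*(-5) = 5 - 20*a - 5*a²)
x(W) = 8 (x(W) = 13 - 1*5 = 13 - 5 = 8)
A((-1*(-4))²)*x(F(4)) = (-1*(-4))²*8 = 4²*8 = 16*8 = 128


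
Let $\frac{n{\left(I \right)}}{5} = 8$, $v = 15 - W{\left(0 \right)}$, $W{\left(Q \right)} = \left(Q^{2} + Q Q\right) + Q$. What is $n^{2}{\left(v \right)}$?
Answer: $1600$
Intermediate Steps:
$W{\left(Q \right)} = Q + 2 Q^{2}$ ($W{\left(Q \right)} = \left(Q^{2} + Q^{2}\right) + Q = 2 Q^{2} + Q = Q + 2 Q^{2}$)
$v = 15$ ($v = 15 - 0 \left(1 + 2 \cdot 0\right) = 15 - 0 \left(1 + 0\right) = 15 - 0 \cdot 1 = 15 - 0 = 15 + 0 = 15$)
$n{\left(I \right)} = 40$ ($n{\left(I \right)} = 5 \cdot 8 = 40$)
$n^{2}{\left(v \right)} = 40^{2} = 1600$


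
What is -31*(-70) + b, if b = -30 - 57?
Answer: 2083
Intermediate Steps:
b = -87
-31*(-70) + b = -31*(-70) - 87 = 2170 - 87 = 2083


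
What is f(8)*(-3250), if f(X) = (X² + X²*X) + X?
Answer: -1898000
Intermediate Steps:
f(X) = X + X² + X³ (f(X) = (X² + X³) + X = X + X² + X³)
f(8)*(-3250) = (8*(1 + 8 + 8²))*(-3250) = (8*(1 + 8 + 64))*(-3250) = (8*73)*(-3250) = 584*(-3250) = -1898000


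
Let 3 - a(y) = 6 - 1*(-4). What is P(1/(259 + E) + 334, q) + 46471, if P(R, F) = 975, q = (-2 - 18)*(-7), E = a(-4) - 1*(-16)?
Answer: 47446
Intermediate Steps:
a(y) = -7 (a(y) = 3 - (6 - 1*(-4)) = 3 - (6 + 4) = 3 - 1*10 = 3 - 10 = -7)
E = 9 (E = -7 - 1*(-16) = -7 + 16 = 9)
q = 140 (q = -20*(-7) = 140)
P(1/(259 + E) + 334, q) + 46471 = 975 + 46471 = 47446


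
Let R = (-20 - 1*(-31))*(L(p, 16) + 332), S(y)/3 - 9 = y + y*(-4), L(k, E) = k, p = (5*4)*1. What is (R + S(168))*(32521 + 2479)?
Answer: 83545000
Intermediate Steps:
p = 20 (p = 20*1 = 20)
S(y) = 27 - 9*y (S(y) = 27 + 3*(y + y*(-4)) = 27 + 3*(y - 4*y) = 27 + 3*(-3*y) = 27 - 9*y)
R = 3872 (R = (-20 - 1*(-31))*(20 + 332) = (-20 + 31)*352 = 11*352 = 3872)
(R + S(168))*(32521 + 2479) = (3872 + (27 - 9*168))*(32521 + 2479) = (3872 + (27 - 1512))*35000 = (3872 - 1485)*35000 = 2387*35000 = 83545000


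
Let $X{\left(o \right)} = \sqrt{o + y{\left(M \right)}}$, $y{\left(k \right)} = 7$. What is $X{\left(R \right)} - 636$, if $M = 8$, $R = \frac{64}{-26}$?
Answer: $-636 + \frac{\sqrt{767}}{13} \approx -633.87$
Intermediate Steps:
$R = - \frac{32}{13}$ ($R = 64 \left(- \frac{1}{26}\right) = - \frac{32}{13} \approx -2.4615$)
$X{\left(o \right)} = \sqrt{7 + o}$ ($X{\left(o \right)} = \sqrt{o + 7} = \sqrt{7 + o}$)
$X{\left(R \right)} - 636 = \sqrt{7 - \frac{32}{13}} - 636 = \sqrt{\frac{59}{13}} - 636 = \frac{\sqrt{767}}{13} - 636 = -636 + \frac{\sqrt{767}}{13}$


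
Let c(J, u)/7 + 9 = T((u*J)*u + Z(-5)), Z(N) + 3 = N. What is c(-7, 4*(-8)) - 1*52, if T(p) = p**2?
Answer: 360464717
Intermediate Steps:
Z(N) = -3 + N
c(J, u) = -63 + 7*(-8 + J*u**2)**2 (c(J, u) = -63 + 7*((u*J)*u + (-3 - 5))**2 = -63 + 7*((J*u)*u - 8)**2 = -63 + 7*(J*u**2 - 8)**2 = -63 + 7*(-8 + J*u**2)**2)
c(-7, 4*(-8)) - 1*52 = (-63 + 7*(-8 - 7*(4*(-8))**2)**2) - 1*52 = (-63 + 7*(-8 - 7*(-32)**2)**2) - 52 = (-63 + 7*(-8 - 7*1024)**2) - 52 = (-63 + 7*(-8 - 7168)**2) - 52 = (-63 + 7*(-7176)**2) - 52 = (-63 + 7*51494976) - 52 = (-63 + 360464832) - 52 = 360464769 - 52 = 360464717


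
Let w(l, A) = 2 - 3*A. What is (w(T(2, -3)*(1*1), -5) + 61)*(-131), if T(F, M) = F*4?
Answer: -10218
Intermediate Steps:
T(F, M) = 4*F
(w(T(2, -3)*(1*1), -5) + 61)*(-131) = ((2 - 3*(-5)) + 61)*(-131) = ((2 + 15) + 61)*(-131) = (17 + 61)*(-131) = 78*(-131) = -10218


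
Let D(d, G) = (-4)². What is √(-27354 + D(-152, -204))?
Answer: I*√27338 ≈ 165.34*I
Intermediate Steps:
D(d, G) = 16
√(-27354 + D(-152, -204)) = √(-27354 + 16) = √(-27338) = I*√27338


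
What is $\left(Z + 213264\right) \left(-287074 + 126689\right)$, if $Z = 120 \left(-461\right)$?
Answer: $-25331848440$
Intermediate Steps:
$Z = -55320$
$\left(Z + 213264\right) \left(-287074 + 126689\right) = \left(-55320 + 213264\right) \left(-287074 + 126689\right) = 157944 \left(-160385\right) = -25331848440$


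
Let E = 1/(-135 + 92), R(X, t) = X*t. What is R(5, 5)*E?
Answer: -25/43 ≈ -0.58140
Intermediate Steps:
E = -1/43 (E = 1/(-43) = -1/43 ≈ -0.023256)
R(5, 5)*E = (5*5)*(-1/43) = 25*(-1/43) = -25/43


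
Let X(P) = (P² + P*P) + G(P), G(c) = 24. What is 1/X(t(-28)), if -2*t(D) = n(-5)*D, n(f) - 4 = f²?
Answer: 1/329696 ≈ 3.0331e-6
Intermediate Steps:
n(f) = 4 + f²
t(D) = -29*D/2 (t(D) = -(4 + (-5)²)*D/2 = -(4 + 25)*D/2 = -29*D/2)
X(P) = 24 + 2*P² (X(P) = (P² + P*P) + 24 = (P² + P²) + 24 = 2*P² + 24 = 24 + 2*P²)
1/X(t(-28)) = 1/(24 + 2*(-29/2*(-28))²) = 1/(24 + 2*406²) = 1/(24 + 2*164836) = 1/(24 + 329672) = 1/329696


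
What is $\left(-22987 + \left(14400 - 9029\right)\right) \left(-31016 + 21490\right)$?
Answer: $167810016$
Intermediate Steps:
$\left(-22987 + \left(14400 - 9029\right)\right) \left(-31016 + 21490\right) = \left(-22987 + \left(14400 - 9029\right)\right) \left(-9526\right) = \left(-22987 + 5371\right) \left(-9526\right) = \left(-17616\right) \left(-9526\right) = 167810016$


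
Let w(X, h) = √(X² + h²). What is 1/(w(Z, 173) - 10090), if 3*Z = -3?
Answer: -1009/10177817 - √29930/101778170 ≈ -0.00010084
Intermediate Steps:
Z = -1 (Z = (⅓)*(-3) = -1)
1/(w(Z, 173) - 10090) = 1/(√((-1)² + 173²) - 10090) = 1/(√(1 + 29929) - 10090) = 1/(√29930 - 10090) = 1/(-10090 + √29930)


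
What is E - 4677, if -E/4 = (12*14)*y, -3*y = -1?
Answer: -4901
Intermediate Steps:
y = ⅓ (y = -⅓*(-1) = ⅓ ≈ 0.33333)
E = -224 (E = -4*12*14/3 = -672/3 = -4*56 = -224)
E - 4677 = -224 - 4677 = -4901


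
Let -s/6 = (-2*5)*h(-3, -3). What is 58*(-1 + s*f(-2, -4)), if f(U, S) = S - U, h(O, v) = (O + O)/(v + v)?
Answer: -7018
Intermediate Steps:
h(O, v) = O/v (h(O, v) = (2*O)/((2*v)) = (2*O)*(1/(2*v)) = O/v)
s = 60 (s = -6*(-2*5)*(-3/(-3)) = -(-60)*(-3*(-⅓)) = -(-60) = -6*(-10) = 60)
58*(-1 + s*f(-2, -4)) = 58*(-1 + 60*(-4 - 1*(-2))) = 58*(-1 + 60*(-4 + 2)) = 58*(-1 + 60*(-2)) = 58*(-1 - 120) = 58*(-121) = -7018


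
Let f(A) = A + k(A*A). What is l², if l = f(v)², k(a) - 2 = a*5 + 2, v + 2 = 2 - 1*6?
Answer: 1003875856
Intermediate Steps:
v = -6 (v = -2 + (2 - 1*6) = -2 + (2 - 6) = -2 - 4 = -6)
k(a) = 4 + 5*a (k(a) = 2 + (a*5 + 2) = 2 + (5*a + 2) = 2 + (2 + 5*a) = 4 + 5*a)
f(A) = 4 + A + 5*A² (f(A) = A + (4 + 5*(A*A)) = A + (4 + 5*A²) = 4 + A + 5*A²)
l = 31684 (l = (4 - 6 + 5*(-6)²)² = (4 - 6 + 5*36)² = (4 - 6 + 180)² = 178² = 31684)
l² = 31684² = 1003875856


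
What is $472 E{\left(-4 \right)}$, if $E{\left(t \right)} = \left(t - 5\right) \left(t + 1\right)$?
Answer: $12744$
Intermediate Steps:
$E{\left(t \right)} = \left(1 + t\right) \left(-5 + t\right)$ ($E{\left(t \right)} = \left(-5 + t\right) \left(1 + t\right) = \left(1 + t\right) \left(-5 + t\right)$)
$472 E{\left(-4 \right)} = 472 \left(-5 + \left(-4\right)^{2} - -16\right) = 472 \left(-5 + 16 + 16\right) = 472 \cdot 27 = 12744$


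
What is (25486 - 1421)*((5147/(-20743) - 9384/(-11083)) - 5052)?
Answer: -27946450099127005/229894669 ≈ -1.2156e+8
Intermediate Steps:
(25486 - 1421)*((5147/(-20743) - 9384/(-11083)) - 5052) = 24065*((5147*(-1/20743) - 9384*(-1/11083)) - 5052) = 24065*((-5147/20743 + 9384/11083) - 5052) = 24065*(137608111/229894669 - 5052) = 24065*(-1161290259677/229894669) = -27946450099127005/229894669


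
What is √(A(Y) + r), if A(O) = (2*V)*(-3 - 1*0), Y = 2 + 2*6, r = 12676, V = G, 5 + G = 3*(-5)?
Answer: 2*√3199 ≈ 113.12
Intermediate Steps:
G = -20 (G = -5 + 3*(-5) = -5 - 15 = -20)
V = -20
Y = 14 (Y = 2 + 12 = 14)
A(O) = 120 (A(O) = (2*(-20))*(-3 - 1*0) = -40*(-3 + 0) = -40*(-3) = 120)
√(A(Y) + r) = √(120 + 12676) = √12796 = 2*√3199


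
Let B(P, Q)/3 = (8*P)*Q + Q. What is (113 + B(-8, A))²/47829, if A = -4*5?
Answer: 15155449/47829 ≈ 316.87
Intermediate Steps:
A = -20
B(P, Q) = 3*Q + 24*P*Q (B(P, Q) = 3*((8*P)*Q + Q) = 3*(8*P*Q + Q) = 3*(Q + 8*P*Q) = 3*Q + 24*P*Q)
(113 + B(-8, A))²/47829 = (113 + 3*(-20)*(1 + 8*(-8)))²/47829 = (113 + 3*(-20)*(1 - 64))²*(1/47829) = (113 + 3*(-20)*(-63))²*(1/47829) = (113 + 3780)²*(1/47829) = 3893²*(1/47829) = 15155449*(1/47829) = 15155449/47829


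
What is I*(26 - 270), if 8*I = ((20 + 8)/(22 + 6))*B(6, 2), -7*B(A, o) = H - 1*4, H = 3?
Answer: -61/14 ≈ -4.3571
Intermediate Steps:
B(A, o) = ⅐ (B(A, o) = -(3 - 1*4)/7 = -(3 - 4)/7 = -⅐*(-1) = ⅐)
I = 1/56 (I = (((20 + 8)/(22 + 6))*(⅐))/8 = ((28/28)*(⅐))/8 = ((28*(1/28))*(⅐))/8 = (1*(⅐))/8 = (⅛)*(⅐) = 1/56 ≈ 0.017857)
I*(26 - 270) = (26 - 270)/56 = (1/56)*(-244) = -61/14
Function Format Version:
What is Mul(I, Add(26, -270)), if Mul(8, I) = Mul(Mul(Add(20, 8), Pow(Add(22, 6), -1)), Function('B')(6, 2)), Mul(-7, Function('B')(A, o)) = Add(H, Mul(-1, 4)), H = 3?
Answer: Rational(-61, 14) ≈ -4.3571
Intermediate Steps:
Function('B')(A, o) = Rational(1, 7) (Function('B')(A, o) = Mul(Rational(-1, 7), Add(3, Mul(-1, 4))) = Mul(Rational(-1, 7), Add(3, -4)) = Mul(Rational(-1, 7), -1) = Rational(1, 7))
I = Rational(1, 56) (I = Mul(Rational(1, 8), Mul(Mul(Add(20, 8), Pow(Add(22, 6), -1)), Rational(1, 7))) = Mul(Rational(1, 8), Mul(Mul(28, Pow(28, -1)), Rational(1, 7))) = Mul(Rational(1, 8), Mul(Mul(28, Rational(1, 28)), Rational(1, 7))) = Mul(Rational(1, 8), Mul(1, Rational(1, 7))) = Mul(Rational(1, 8), Rational(1, 7)) = Rational(1, 56) ≈ 0.017857)
Mul(I, Add(26, -270)) = Mul(Rational(1, 56), Add(26, -270)) = Mul(Rational(1, 56), -244) = Rational(-61, 14)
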